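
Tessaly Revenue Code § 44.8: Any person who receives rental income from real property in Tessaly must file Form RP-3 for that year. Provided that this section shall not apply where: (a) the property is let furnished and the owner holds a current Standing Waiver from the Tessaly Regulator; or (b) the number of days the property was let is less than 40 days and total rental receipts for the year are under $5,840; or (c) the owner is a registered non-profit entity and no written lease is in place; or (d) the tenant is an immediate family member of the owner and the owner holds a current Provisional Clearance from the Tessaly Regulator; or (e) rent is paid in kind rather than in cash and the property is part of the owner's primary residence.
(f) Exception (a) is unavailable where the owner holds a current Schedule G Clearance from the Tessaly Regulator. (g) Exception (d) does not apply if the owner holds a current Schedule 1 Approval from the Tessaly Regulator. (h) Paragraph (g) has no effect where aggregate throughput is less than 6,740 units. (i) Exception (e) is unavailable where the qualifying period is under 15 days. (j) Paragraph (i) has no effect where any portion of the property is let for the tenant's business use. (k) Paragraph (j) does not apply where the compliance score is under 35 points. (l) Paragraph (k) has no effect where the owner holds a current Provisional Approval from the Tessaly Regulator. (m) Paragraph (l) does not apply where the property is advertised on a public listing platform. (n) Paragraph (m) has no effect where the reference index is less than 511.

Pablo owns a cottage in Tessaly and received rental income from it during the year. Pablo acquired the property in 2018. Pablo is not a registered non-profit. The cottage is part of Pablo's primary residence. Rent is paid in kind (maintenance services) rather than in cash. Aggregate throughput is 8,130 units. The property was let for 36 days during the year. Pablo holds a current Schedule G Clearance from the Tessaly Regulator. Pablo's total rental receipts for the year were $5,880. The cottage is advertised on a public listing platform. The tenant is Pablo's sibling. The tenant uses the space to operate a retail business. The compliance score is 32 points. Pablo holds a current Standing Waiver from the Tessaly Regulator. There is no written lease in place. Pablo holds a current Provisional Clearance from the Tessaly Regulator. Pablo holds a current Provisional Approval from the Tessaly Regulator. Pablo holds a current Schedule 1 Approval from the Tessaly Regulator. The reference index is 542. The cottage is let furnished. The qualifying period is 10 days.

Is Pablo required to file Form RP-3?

Yes — Pablo must file Form RP-3.

Exception (a): the property is let furnished; a current Standing Waiver is held — every condition holds. Turning to paragraph (f): (f) operates against (a): a current Schedule G Clearance is held. Exception (a) does not apply.
Exception (b) does not apply: total rental receipts for the year are $5,880, not under $5,840.
Exception (c) does not apply: Pablo is not a registered non-profit.
Exception (d): the tenant is an immediate family member; a current Provisional Clearance is held — every condition holds. Turning to paragraphs (g)–(h): (g) operates against (d): a current Schedule 1 Approval is held. (h), which would lift (g), is not triggered — aggregate throughput is 8,130 units, not less than 6,740 units. (d) is therefore removed.
All of (e)'s requirements are met (rent is paid in kind; the cottage is part of the primary residence). However, paragraphs (i)–(n) must be considered: (i) operates against (e): the qualifying period is 10 days, under the 15 days limit. (j) would limit (i) — the space is let for business use — but (k) sets (j) aside: (k) is engaged — the compliance score is 32 points, under the 35 points limit. (l) would limit (k) — a current Provisional Approval is held — but (m) sets (l) aside: (m) operates against (l): the property is publicly advertised. (n) is not triggered (the reference index is 542, not less than 511), so (m) stands. So (e) is unavailable.
No exception applies. The general rule governs.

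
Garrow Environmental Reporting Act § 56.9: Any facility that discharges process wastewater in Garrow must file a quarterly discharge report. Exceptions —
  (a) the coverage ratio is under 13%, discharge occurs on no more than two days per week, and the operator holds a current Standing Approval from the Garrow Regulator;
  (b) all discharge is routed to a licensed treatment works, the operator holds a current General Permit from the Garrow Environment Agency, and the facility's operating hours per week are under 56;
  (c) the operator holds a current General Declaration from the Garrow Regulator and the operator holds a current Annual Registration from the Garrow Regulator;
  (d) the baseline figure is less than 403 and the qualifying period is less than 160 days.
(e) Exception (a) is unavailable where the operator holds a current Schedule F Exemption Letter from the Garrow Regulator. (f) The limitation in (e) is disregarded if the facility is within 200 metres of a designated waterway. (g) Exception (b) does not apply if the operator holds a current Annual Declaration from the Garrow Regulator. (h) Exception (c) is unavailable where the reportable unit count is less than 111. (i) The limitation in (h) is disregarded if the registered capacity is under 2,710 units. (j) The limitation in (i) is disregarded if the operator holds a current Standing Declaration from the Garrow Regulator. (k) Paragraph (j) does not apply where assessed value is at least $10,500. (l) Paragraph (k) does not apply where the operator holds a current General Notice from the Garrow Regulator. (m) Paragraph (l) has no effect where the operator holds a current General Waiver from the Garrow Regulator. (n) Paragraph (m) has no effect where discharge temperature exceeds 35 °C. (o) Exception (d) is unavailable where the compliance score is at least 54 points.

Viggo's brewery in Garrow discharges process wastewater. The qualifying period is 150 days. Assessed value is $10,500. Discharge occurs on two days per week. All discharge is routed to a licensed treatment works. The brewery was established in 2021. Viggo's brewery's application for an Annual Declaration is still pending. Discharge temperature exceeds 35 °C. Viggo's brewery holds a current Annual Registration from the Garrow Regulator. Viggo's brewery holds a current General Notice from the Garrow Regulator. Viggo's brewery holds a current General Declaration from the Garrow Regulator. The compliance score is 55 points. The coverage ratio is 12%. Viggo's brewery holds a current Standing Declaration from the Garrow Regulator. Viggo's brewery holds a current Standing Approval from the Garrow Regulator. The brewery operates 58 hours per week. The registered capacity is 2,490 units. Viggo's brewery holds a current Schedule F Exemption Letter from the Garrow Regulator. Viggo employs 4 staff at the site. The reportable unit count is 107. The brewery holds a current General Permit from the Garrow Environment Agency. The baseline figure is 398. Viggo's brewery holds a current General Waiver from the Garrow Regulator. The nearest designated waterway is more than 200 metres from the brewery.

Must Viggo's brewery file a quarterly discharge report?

Yes — Viggo's brewery must file a quarterly discharge report.

All of (a)'s requirements are met (the coverage ratio is 12%, under the 13% limit; discharge occurs on no more than two days per week; a current Standing Approval is held). But: (e) operates against (a): a current Schedule F Exemption Letter is held. (f), which would lift (e), does not operate here — the brewery is more than 200 m from any designated waterway. Exception (a) does not apply.
Exception (b) does not apply: the facility's operating hours per week are 58, not under 56.
Exception (c) is satisfied on its face — a current General Declaration is held; a current Annual Registration is held. But applying paragraphs (h)–(n): (h) operates against (c): the reportable unit count is 107, less than the 111 limit. (i) operates (the registered capacity is 2,490 units, under the 2,710 units limit), but is itself disapplied by (j): (j) applies — a current Standing Declaration is held. (k) would limit (j) — assessed value is $10,500, meeting the $10,500 threshold — but (l) sets (k) aside: (l) operates against (k): a current General Notice is held. (m) would limit (l) — a current General Waiver is held — but (n) sets (m) aside: (n) operates — discharge temperature exceeds 35 °C. Exception (c) does not apply.
Exception (d)'s conditions are all satisfied: the baseline figure is 398, less than the 403 limit; the qualifying period is 150 days, less than the 160 days limit. Turning to paragraph (o): (o) operates — the compliance score is 55 points, meeting the 54 points threshold. (d) is therefore removed.
None of the exceptions is available; § 56.9 applies in full.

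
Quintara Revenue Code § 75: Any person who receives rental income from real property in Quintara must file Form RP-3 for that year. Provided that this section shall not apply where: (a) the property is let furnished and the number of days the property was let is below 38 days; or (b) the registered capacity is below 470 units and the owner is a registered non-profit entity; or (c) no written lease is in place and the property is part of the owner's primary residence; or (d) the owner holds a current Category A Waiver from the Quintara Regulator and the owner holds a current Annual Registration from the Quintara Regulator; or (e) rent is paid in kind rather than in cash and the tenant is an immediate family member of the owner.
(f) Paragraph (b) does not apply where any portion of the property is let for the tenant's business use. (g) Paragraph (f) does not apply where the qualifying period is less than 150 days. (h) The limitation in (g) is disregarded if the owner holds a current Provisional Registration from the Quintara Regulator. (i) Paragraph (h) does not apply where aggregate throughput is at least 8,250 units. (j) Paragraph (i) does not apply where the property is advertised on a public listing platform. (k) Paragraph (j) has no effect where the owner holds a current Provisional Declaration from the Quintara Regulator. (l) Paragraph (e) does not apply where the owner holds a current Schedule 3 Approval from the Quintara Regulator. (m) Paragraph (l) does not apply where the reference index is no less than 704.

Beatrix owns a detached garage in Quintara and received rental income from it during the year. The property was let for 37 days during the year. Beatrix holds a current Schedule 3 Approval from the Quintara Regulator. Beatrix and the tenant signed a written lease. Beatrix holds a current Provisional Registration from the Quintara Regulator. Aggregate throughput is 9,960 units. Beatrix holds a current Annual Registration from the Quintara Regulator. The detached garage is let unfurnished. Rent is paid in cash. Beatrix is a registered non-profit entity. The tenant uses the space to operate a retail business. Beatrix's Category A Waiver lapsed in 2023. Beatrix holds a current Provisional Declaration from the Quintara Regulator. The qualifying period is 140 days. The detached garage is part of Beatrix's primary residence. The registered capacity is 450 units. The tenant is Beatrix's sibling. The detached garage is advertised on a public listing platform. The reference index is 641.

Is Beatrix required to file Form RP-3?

Exception (a) does not apply: the property is let unfurnished.
Exception (b)'s conditions are all satisfied: the registered capacity is 450 units, below the 470 units limit; Beatrix is a registered non-profit. Under paragraphs (f)–(k): (f) would limit (b) — the space is let for business use — but (g) sets (f) aside: (g) operates against (f): the qualifying period is 140 days, less than the 150 days limit. (h) would limit (g) — a current Provisional Registration is held — but (i) sets (h) aside: (i) operates against (h): aggregate throughput is 9,960 units, meeting the 8,250 units threshold. (j) is engaged (the property is publicly advertised), but is itself disapplied by (k): (k) operates against (j): a current Provisional Declaration is held. (b) remains available.
Exception (c) fails — a written lease is in place.
Exception (d) fails — there is no Category A Waiver in force.
Exception (e) requires that rent is paid in kind rather than in cash; but rent is paid in cash, so (e) is unavailable.

No — exception (b) applies; Beatrix is not required to file Form RP-3.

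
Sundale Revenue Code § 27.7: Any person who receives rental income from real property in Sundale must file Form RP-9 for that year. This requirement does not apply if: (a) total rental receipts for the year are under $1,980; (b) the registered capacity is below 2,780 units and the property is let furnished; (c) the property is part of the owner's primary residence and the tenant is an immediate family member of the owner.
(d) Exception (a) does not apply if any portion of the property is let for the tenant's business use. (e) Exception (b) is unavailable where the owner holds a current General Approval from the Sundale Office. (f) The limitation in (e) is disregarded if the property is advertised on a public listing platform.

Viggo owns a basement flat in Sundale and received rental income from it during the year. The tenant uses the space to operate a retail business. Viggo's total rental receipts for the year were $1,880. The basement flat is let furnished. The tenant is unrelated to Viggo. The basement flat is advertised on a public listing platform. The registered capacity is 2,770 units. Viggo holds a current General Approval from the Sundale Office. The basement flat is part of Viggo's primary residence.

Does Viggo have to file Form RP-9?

No — exception (b) applies; Viggo is not required to file Form RP-9.

Exception (a): total rental receipts for the year are $1,880, under the $1,980 limit — every condition holds. But applying paragraph (d): (d) applies — the space is let for business use. Exception (a) does not apply.
All of (b)'s requirements are met (the registered capacity is 2,770 units, below the 2,780 units limit; the property is let furnished). As to paragraphs (e)–(f): (e) would limit (b) — a current General Approval is held — but (f) sets (e) aside: (f) is triggered — the property is publicly advertised. Exception (b) stands.
Exception (c) fails — the tenant is unrelated to the owner.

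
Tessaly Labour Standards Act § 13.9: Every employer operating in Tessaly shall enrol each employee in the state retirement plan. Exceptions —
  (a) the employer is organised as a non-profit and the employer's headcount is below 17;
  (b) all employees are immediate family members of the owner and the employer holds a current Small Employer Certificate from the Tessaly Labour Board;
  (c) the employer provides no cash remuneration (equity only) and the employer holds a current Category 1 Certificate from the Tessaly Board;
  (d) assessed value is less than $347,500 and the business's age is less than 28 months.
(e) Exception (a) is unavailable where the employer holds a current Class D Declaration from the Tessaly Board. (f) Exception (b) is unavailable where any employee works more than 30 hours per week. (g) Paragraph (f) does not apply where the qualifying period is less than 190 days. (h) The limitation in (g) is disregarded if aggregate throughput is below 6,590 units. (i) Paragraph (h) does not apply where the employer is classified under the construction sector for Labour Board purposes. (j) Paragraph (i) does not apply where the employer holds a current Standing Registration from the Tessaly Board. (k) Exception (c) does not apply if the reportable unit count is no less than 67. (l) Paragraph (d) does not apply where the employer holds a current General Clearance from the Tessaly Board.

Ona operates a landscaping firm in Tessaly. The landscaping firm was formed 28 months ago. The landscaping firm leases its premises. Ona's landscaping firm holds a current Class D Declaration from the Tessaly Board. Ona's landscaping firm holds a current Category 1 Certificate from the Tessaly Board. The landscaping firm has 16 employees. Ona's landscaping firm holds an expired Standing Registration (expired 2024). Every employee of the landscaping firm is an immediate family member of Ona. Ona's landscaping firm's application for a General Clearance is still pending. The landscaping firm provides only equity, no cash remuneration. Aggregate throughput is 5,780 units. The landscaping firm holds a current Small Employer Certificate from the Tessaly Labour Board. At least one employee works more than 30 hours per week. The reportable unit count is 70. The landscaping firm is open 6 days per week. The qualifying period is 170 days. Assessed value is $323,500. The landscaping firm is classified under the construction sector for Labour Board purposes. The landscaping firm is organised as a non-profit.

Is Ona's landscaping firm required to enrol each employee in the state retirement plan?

No — exception (b) applies; Ona's landscaping firm is not required to enrol each employee in the state retirement plan.

Exception (a)'s conditions are all satisfied: the employer is a non-profit; the employer's headcount is 16, below the 17 limit. But applying paragraph (e): (e) operates against (a): a current Class D Declaration is held. Exception (a) does not apply.
Exception (b)'s conditions are all satisfied: every employee is an immediate family member; a current Small Employer Certificate is held. As to paragraphs (f)–(j): (f) would limit (b) — at least one employee exceeds 30 hours/week — but (g) sets (f) aside: (g) operates against (f): the qualifying period is 170 days, less than the 190 days limit. (h) is engaged (aggregate throughput is 5,780 units, below the 6,590 units limit), but is itself disapplied by (i): (i) is engaged — the landscaping firm is classified under the construction sector. (j), which would lift (i), does not operate here — the Standing Registration is not current. Exception (b) stands.
All of (c)'s requirements are met (remuneration is equity-only; a current Category 1 Certificate is held). But: (k) operates against (c): the reportable unit count is 70, meeting the 67 threshold. So (c) is unavailable.
Exception (d) fails — the business's age is 28 months, not less than 28 months.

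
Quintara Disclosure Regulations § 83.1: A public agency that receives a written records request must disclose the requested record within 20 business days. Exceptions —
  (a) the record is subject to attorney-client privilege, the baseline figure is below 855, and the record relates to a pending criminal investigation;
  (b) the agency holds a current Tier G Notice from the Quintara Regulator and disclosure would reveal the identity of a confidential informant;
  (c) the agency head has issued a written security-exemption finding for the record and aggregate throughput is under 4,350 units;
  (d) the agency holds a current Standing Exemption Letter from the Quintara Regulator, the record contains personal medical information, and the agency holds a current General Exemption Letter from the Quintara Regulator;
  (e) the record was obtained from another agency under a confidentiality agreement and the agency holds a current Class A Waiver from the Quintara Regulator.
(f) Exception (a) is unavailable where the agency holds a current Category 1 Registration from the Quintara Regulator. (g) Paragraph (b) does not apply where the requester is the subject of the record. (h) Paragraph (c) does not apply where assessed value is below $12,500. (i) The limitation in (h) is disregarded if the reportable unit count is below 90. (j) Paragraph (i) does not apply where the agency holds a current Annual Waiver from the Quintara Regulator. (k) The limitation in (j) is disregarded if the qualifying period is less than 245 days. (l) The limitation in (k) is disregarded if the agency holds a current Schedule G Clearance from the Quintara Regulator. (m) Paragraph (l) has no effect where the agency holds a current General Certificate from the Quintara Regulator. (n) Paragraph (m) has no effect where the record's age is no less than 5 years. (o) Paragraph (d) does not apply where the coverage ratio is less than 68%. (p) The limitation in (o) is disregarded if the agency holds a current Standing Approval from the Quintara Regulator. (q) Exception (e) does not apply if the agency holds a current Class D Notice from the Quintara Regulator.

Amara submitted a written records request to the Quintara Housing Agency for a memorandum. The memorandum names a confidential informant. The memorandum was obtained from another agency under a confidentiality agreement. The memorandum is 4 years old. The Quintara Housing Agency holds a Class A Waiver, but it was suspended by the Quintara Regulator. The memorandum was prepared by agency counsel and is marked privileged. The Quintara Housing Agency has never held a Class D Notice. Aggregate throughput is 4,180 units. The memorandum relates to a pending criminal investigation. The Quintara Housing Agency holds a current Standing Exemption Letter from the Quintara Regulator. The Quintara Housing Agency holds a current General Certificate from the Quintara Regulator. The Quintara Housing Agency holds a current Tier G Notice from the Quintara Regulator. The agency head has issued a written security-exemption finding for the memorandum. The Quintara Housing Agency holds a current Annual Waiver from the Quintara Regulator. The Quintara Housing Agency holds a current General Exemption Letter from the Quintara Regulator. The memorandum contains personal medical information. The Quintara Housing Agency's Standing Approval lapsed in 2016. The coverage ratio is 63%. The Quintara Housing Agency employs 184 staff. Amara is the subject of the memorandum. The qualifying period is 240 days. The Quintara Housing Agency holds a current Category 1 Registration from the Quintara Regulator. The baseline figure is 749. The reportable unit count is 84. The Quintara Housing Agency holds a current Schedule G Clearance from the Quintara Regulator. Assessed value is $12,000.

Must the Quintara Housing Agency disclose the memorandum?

Exception (a): the memorandum is privileged; the baseline figure is 749, below the 855 limit; the memorandum relates to a pending investigation — every condition holds. However, paragraph (f) must be considered: (f) operates against (a): a current Category 1 Registration is held. Exception (a) does not apply.
Exception (b): a current Tier G Notice is held; the memorandum names a confidential informant — every condition holds. However, paragraph (g) must be considered: (g) operates against (b): Amara is the subject of the memorandum. Exception (b) does not apply.
All of (c)'s requirements are met (a written security-exemption finding has been issued; aggregate throughput is 4,180 units, under the 4,350 units limit). Considering the limiting provisions: (h) would limit (c) — assessed value is $12,000, below the $12,500 limit — but (i) sets (h) aside: (i) applies — the reportable unit count is 84, below the 90 limit. (j) would limit (i) — a current Annual Waiver is held — but (k) sets (j) aside: (k) operates against (j): the qualifying period is 240 days, less than the 245 days limit. (l) applies (a current Schedule G Clearance is held), but is itself disapplied by (m): (m) operates against (l): a current General Certificate is held. (n), which would lift (m), is inapplicable — the record's age is 4 years, short of 5 years. So (c) applies.
Exception (d): a current Standing Exemption Letter is held; the memorandum contains personal medical information; a current General Exemption Letter is held — every condition holds. However, paragraphs (o)–(p) must be considered: (o) operates against (d): the coverage ratio is 63%, less than the 68% limit. (p) is inapplicable (there is no Standing Approval in force), so (o) stands. (d) is therefore removed.
Exception (e) fails — the Class A Waiver is not current.

No — exception (c) applies; the Quintara Housing Agency is not required to disclose the memorandum.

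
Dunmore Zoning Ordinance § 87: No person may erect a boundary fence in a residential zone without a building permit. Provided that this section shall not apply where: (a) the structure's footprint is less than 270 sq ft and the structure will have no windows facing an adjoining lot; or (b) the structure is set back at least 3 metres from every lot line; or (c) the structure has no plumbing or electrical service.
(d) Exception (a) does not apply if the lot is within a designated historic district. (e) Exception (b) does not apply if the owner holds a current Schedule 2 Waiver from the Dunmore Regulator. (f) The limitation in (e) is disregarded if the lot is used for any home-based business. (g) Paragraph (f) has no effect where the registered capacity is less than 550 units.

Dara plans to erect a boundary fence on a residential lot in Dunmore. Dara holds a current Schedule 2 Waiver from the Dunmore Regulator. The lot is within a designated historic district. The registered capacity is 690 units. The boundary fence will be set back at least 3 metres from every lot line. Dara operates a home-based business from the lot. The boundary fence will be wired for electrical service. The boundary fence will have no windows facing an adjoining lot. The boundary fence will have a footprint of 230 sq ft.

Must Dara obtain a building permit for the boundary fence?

No — exception (b) applies; Dara does not need a building permit.

Exception (a)'s conditions are all satisfied: the structure's footprint is 230 sq ft, less than the 270 sq ft limit; no windows face an adjoining lot. But: (d) operates against (a): the lot is in a historic district. Exception (a) does not apply.
Exception (b) is satisfied on its face — the setback is at least 3 m on every side. Applying paragraphs (e)–(g): (e) would limit (b) — a current Schedule 2 Waiver is held — but (f) sets (e) aside: (f) operates against (e): a home-based business operates on the lot. (g), which would lift (f), is not engaged — the registered capacity is 690 units, not less than 550 units. (b) remains available.
Exception (c) does not apply: electrical service is planned.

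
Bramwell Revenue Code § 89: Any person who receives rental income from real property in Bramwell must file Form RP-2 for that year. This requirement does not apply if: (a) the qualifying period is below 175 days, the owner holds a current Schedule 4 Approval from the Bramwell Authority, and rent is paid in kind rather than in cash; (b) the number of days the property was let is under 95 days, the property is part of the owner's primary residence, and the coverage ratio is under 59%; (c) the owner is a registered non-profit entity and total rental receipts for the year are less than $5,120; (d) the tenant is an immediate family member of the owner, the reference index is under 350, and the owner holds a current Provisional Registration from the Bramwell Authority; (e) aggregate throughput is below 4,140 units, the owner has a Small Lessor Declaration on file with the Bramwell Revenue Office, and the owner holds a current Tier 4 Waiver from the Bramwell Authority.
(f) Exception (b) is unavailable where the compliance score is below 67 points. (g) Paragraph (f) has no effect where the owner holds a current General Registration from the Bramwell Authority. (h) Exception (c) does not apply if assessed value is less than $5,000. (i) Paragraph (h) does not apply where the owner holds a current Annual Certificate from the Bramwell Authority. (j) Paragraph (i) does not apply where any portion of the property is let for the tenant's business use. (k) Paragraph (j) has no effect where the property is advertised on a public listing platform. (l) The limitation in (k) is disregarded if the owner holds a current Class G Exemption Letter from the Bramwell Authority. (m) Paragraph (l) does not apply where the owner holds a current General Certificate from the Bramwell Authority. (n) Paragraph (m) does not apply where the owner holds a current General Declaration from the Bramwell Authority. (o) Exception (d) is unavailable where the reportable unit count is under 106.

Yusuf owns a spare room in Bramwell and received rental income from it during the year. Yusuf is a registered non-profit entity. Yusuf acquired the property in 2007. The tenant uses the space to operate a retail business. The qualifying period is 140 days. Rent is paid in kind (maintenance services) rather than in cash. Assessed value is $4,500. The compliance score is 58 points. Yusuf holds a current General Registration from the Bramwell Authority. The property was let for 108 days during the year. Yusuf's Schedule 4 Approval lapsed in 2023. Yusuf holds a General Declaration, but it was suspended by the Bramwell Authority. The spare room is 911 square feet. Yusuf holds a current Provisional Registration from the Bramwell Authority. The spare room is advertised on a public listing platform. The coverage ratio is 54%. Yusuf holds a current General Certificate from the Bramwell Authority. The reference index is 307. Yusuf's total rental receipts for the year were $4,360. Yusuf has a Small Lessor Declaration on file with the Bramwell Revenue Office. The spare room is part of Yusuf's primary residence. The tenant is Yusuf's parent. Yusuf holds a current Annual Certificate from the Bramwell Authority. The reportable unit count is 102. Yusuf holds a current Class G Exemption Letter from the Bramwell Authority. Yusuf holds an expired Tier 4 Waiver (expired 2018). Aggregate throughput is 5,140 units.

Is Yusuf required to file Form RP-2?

No — exception (c) applies; Yusuf is not required to file Form RP-2.

Exception (a) does not apply: the Schedule 4 Approval is not current.
Exception (b) requires that the number of days the property was let is under 95 days; but the number of days the property was let is 108 days, not under 95 days, so (b) is unavailable.
Exception (c) is satisfied on its face — Yusuf is a registered non-profit; total rental receipts for the year are $4,360, less than the $5,120 limit. As to paragraphs (h)–(n): (h) is triggered (assessed value is $4,500, less than the $5,000 limit), but is displaced by (i): (i) operates against (h): a current Annual Certificate is held. (j) would limit (i) — the space is let for business use — but (k) sets (j) aside: (k) operates against (j): the property is publicly advertised. (l) is triggered (a current Class G Exemption Letter is held), but is itself disapplied by (m): (m) operates against (l): a current General Certificate is held. (n), which would lift (m), is not triggered — no current General Declaration is held. (c) remains available.
Exception (d): the tenant is an immediate family member; the reference index is 307, under the 350 limit; a current Provisional Registration is held — every condition holds. But: (o) operates — the reportable unit count is 102, under the 106 limit. (d) is therefore removed.
Exception (e) does not apply: aggregate throughput is 5,140 units, not below 4,140 units.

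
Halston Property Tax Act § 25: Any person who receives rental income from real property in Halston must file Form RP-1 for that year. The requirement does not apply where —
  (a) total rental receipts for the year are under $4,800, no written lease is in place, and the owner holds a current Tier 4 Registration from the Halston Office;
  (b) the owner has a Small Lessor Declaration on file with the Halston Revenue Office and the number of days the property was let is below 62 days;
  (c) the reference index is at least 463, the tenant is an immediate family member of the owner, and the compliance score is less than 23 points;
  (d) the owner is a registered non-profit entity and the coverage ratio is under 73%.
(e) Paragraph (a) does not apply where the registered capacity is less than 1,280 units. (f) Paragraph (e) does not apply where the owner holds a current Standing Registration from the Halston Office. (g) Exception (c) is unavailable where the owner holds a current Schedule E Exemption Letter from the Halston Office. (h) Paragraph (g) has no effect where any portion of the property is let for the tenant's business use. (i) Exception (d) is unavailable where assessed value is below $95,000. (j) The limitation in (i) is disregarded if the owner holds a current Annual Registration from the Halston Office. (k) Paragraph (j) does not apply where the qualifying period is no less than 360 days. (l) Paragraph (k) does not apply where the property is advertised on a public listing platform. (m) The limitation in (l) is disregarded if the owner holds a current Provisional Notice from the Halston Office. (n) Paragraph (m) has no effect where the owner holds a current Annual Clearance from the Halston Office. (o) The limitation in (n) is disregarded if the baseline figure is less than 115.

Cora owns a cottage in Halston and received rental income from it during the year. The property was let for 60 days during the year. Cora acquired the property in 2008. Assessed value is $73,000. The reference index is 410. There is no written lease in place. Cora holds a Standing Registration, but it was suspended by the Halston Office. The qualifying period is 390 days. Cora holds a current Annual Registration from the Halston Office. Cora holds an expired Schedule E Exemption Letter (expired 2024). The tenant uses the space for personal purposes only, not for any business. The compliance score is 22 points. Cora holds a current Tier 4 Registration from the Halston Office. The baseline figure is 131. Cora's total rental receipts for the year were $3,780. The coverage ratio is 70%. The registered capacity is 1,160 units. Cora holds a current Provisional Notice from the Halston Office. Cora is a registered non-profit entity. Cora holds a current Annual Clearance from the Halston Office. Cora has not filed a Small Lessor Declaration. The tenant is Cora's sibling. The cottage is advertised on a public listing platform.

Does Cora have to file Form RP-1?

Exception (a)'s conditions are all satisfied: total rental receipts for the year are $3,780, under the $4,800 limit; there is no written lease; a current Tier 4 Registration is held. But: (e) applies — the registered capacity is 1,160 units, less than the 1,280 units limit. (f) is not engaged (the Standing Registration is not current), so (e) stands. So (a) is unavailable.
Exception (b) fails — no Small Lessor Declaration is on file.
Exception (c) requires that the reference index is at least 463; but the reference index is 410, short of 463, so (c) is unavailable.
Exception (d)'s conditions are all satisfied: Cora is a registered non-profit; the coverage ratio is 70%, under the 73% limit. Considering the limiting provisions: (i) is engaged (assessed value is $73,000, below the $95,000 limit), but is itself disapplied by (j): (j) operates against (i): a current Annual Registration is held. (k) applies (the qualifying period is 390 days, meeting the 360 days threshold), but is overridden by (l): (l) operates — the property is publicly advertised. (m) operates (a current Provisional Notice is held), but is overridden by (n): (n) applies — a current Annual Clearance is held. (o) is inapplicable (the baseline figure is 131, not less than 115), so (n) stands. So (d) applies.

No — exception (d) applies; Cora is not required to file Form RP-1.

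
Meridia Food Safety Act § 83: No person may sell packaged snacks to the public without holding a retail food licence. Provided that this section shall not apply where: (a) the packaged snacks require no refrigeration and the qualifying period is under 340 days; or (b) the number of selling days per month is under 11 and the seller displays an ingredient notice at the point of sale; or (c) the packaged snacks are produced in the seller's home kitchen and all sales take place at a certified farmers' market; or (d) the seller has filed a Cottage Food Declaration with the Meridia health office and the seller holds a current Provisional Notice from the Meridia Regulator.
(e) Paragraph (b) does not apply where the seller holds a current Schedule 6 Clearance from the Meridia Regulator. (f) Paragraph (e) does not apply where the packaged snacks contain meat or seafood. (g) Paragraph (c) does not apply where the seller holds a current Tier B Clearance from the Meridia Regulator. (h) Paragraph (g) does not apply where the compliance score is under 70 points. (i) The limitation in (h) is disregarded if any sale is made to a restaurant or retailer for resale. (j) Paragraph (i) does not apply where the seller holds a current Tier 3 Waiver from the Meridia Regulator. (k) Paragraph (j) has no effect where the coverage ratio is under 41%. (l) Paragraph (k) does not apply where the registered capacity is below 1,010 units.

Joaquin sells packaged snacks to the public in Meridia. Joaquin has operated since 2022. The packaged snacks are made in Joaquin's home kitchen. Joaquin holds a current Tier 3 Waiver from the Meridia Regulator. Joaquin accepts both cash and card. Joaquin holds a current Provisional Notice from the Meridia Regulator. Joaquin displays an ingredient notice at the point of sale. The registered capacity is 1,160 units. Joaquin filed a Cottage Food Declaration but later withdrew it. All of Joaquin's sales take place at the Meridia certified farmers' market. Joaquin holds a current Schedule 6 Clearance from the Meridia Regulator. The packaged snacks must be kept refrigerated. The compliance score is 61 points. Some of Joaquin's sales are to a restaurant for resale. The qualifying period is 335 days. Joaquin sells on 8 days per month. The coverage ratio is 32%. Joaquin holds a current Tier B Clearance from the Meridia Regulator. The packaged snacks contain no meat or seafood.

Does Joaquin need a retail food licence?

Yes — Joaquin must hold a retail food licence.

Exception (a) does not apply: the packaged snacks require refrigeration.
Exception (b) is satisfied on its face — the number of selling days per month is 8, under the 11 limit; an ingredient notice is displayed. Turning to paragraphs (e)–(f): (e) applies — a current Schedule 6 Clearance is held. (f) does not operate here (the packaged snacks contain no meat or seafood), so (e) stands. So (b) is unavailable.
Exception (c)'s conditions are all satisfied: the packaged snacks are home-kitchen produced; all sales are at a certified farmers' market. However, paragraphs (g)–(l) must be considered: (g) operates against (c): a current Tier B Clearance is held. (h) would limit (g) — the compliance score is 61 points, under the 70 points limit — but (i) sets (h) aside: (i) applies — some sales are to a restaurant for resale. (j) would limit (i) — a current Tier 3 Waiver is held — but (k) sets (j) aside: (k) is triggered — the coverage ratio is 32%, under the 41% limit. (l) is not engaged (the registered capacity is 1,160 units, not below 1,010 units), so (k) stands. (c) is therefore removed.
Exception (d) requires that the seller has filed a Cottage Food Declaration with the Meridia health office; but the Cottage Food Declaration was withdrawn, so (d) is unavailable.
No exception applies. The general rule governs.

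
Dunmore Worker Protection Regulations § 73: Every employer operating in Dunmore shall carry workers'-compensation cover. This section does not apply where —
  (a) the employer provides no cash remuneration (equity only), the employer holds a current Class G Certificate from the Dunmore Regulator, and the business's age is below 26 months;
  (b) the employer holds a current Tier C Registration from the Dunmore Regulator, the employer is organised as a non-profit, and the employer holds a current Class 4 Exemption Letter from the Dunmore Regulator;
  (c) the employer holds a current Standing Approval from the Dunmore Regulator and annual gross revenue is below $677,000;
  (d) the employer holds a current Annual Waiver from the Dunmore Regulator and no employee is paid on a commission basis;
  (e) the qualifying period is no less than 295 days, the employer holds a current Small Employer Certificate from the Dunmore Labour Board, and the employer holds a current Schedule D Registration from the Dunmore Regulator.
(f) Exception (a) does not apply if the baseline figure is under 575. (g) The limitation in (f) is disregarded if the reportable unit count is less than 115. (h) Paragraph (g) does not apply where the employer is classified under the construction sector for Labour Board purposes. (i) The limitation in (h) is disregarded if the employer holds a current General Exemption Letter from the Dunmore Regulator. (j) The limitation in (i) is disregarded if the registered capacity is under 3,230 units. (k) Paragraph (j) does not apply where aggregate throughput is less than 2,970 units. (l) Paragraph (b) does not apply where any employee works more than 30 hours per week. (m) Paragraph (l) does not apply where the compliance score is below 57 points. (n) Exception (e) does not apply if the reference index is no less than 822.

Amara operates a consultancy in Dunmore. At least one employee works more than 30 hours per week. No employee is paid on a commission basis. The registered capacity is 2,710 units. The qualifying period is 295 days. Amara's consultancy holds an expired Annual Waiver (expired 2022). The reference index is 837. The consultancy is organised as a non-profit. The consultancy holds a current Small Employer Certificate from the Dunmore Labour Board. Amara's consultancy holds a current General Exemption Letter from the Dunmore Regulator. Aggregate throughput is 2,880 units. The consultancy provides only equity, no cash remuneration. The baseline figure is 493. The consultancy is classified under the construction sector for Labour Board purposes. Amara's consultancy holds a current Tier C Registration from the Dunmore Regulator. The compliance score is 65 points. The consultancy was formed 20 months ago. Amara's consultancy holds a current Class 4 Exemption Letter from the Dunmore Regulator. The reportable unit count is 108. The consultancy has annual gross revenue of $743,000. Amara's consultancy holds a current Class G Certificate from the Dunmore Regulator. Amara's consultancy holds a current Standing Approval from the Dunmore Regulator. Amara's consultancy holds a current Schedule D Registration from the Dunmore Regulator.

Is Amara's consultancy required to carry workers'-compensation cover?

No — exception (a) applies; Amara's consultancy is not required to carry workers'-compensation cover.

Exception (a) is satisfied on its face — remuneration is equity-only; a current Class G Certificate is held; the business's age is 20 months, below the 26 months limit. As to paragraphs (f)–(k): (f) would limit (a) — the baseline figure is 493, under the 575 limit — but (g) sets (f) aside: (g) applies — the reportable unit count is 108, less than the 115 limit. (h) would limit (g) — the consultancy is classified under the construction sector — but (i) sets (h) aside: (i) operates against (h): a current General Exemption Letter is held. (j) would limit (i) — the registered capacity is 2,710 units, under the 3,230 units limit — but (k) sets (j) aside: (k) applies — aggregate throughput is 2,880 units, less than the 2,970 units limit. Exception (a) stands.
Exception (b): a current Tier C Registration is held; the employer is a non-profit; a current Class 4 Exemption Letter is held — every condition holds. Turning to paragraphs (l)–(m): (l) operates — at least one employee exceeds 30 hours/week. (m), which would lift (l), is not engaged — the compliance score is 65 points, not below 57 points. So (b) is unavailable.
Exception (c) requires that annual gross revenue is below $677,000; but annual gross revenue is $743,000, not below $677,000, so (c) is unavailable.
Exception (d) fails — the Annual Waiver is not current.
Exception (e) is satisfied on its face — the qualifying period is 295 days, meeting the 295 days threshold; a current Small Employer Certificate is held; a current Schedule D Registration is held. But applying paragraph (n): (n) applies — the reference index is 837, meeting the 822 threshold. So (e) is unavailable.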